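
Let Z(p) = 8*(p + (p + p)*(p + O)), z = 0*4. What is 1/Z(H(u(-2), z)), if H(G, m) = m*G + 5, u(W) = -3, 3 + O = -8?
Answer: -1/440 ≈ -0.0022727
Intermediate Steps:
O = -11 (O = -3 - 8 = -11)
z = 0
H(G, m) = 5 + G*m (H(G, m) = G*m + 5 = 5 + G*m)
Z(p) = 8*p + 16*p*(-11 + p) (Z(p) = 8*(p + (p + p)*(p - 11)) = 8*(p + (2*p)*(-11 + p)) = 8*(p + 2*p*(-11 + p)) = 8*p + 16*p*(-11 + p))
1/Z(H(u(-2), z)) = 1/(8*(5 - 3*0)*(-21 + 2*(5 - 3*0))) = 1/(8*(5 + 0)*(-21 + 2*(5 + 0))) = 1/(8*5*(-21 + 2*5)) = 1/(8*5*(-21 + 10)) = 1/(8*5*(-11)) = 1/(-440) = -1/440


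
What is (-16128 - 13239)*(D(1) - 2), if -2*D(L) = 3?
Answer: 205569/2 ≈ 1.0278e+5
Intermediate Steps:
D(L) = -3/2 (D(L) = -1/2*3 = -3/2)
(-16128 - 13239)*(D(1) - 2) = (-16128 - 13239)*(-3/2 - 2) = -29367*(-7/2) = 205569/2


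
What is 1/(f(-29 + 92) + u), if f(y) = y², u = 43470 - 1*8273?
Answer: 1/39166 ≈ 2.5532e-5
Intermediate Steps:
u = 35197 (u = 43470 - 8273 = 35197)
1/(f(-29 + 92) + u) = 1/((-29 + 92)² + 35197) = 1/(63² + 35197) = 1/(3969 + 35197) = 1/39166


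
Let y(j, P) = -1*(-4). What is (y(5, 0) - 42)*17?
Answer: -646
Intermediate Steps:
y(j, P) = 4
(y(5, 0) - 42)*17 = (4 - 42)*17 = -38*17 = -646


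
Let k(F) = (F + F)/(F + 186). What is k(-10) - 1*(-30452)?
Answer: 1339883/44 ≈ 30452.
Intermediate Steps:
k(F) = 2*F/(186 + F) (k(F) = (2*F)/(186 + F) = 2*F/(186 + F))
k(-10) - 1*(-30452) = 2*(-10)/(186 - 10) - 1*(-30452) = 2*(-10)/176 + 30452 = 2*(-10)*(1/176) + 30452 = -5/44 + 30452 = 1339883/44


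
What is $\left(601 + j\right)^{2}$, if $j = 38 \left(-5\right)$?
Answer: $168921$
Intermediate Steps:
$j = -190$
$\left(601 + j\right)^{2} = \left(601 - 190\right)^{2} = 411^{2} = 168921$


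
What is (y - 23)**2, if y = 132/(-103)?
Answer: 6255001/10609 ≈ 589.59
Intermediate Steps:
y = -132/103 (y = 132*(-1/103) = -132/103 ≈ -1.2816)
(y - 23)**2 = (-132/103 - 23)**2 = (-2501/103)**2 = 6255001/10609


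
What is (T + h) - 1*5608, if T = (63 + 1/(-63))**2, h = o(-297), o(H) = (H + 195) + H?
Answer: -8096759/3969 ≈ -2040.0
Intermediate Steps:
o(H) = 195 + 2*H (o(H) = (195 + H) + H = 195 + 2*H)
h = -399 (h = 195 + 2*(-297) = 195 - 594 = -399)
T = 15745024/3969 (T = (63 - 1/63)**2 = (3968/63)**2 = 15745024/3969 ≈ 3967.0)
(T + h) - 1*5608 = (15745024/3969 - 399) - 1*5608 = 14161393/3969 - 5608 = -8096759/3969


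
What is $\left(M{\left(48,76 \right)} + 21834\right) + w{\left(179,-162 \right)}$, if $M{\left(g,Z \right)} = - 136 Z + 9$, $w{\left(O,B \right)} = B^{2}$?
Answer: $37751$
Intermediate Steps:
$M{\left(g,Z \right)} = 9 - 136 Z$
$\left(M{\left(48,76 \right)} + 21834\right) + w{\left(179,-162 \right)} = \left(\left(9 - 10336\right) + 21834\right) + \left(-162\right)^{2} = \left(\left(9 - 10336\right) + 21834\right) + 26244 = \left(-10327 + 21834\right) + 26244 = 11507 + 26244 = 37751$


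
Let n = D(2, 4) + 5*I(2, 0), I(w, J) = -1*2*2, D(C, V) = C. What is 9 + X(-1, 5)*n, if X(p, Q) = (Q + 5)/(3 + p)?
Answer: -81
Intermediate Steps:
X(p, Q) = (5 + Q)/(3 + p)
I(w, J) = -4 (I(w, J) = -2*2 = -4)
n = -18 (n = 2 + 5*(-4) = 2 - 20 = -18)
9 + X(-1, 5)*n = 9 + ((5 + 5)/(3 - 1))*(-18) = 9 + (10/2)*(-18) = 9 + ((1/2)*10)*(-18) = 9 + 5*(-18) = 9 - 90 = -81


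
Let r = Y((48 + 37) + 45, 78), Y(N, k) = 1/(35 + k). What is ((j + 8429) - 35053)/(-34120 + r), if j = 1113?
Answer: 2882743/3855559 ≈ 0.74768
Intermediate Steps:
r = 1/113 (r = 1/(35 + 78) = 1/113 ≈ 0.0088496)
((j + 8429) - 35053)/(-34120 + r) = ((1113 + 8429) - 35053)/(-34120 + 1/113) = (9542 - 35053)/(-3855559/113) = -25511*(-113/3855559) = 2882743/3855559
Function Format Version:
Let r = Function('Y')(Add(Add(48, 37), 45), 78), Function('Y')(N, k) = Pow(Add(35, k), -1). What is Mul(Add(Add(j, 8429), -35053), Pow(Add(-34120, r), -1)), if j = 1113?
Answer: Rational(2882743, 3855559) ≈ 0.74768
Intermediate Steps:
r = Rational(1, 113) (r = Pow(Add(35, 78), -1) = Pow(113, -1) = Rational(1, 113) ≈ 0.0088496)
Mul(Add(Add(j, 8429), -35053), Pow(Add(-34120, r), -1)) = Mul(Add(Add(1113, 8429), -35053), Pow(Add(-34120, Rational(1, 113)), -1)) = Mul(Add(9542, -35053), Pow(Rational(-3855559, 113), -1)) = Mul(-25511, Rational(-113, 3855559)) = Rational(2882743, 3855559)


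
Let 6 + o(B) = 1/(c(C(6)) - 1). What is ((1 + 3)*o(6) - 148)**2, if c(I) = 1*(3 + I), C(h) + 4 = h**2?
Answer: 8538084/289 ≈ 29544.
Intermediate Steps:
C(h) = -4 + h**2
c(I) = 3 + I
o(B) = -203/34 (o(B) = -6 + 1/((3 + (-4 + 6**2)) - 1) = -6 + 1/((3 + (-4 + 36)) - 1) = -6 + 1/((3 + 32) - 1) = -6 + 1/(35 - 1) = -6 + 1/34 = -203/34)
((1 + 3)*o(6) - 148)**2 = ((1 + 3)*(-203/34) - 148)**2 = (4*(-203/34) - 148)**2 = (-406/17 - 148)**2 = (-2922/17)**2 = 8538084/289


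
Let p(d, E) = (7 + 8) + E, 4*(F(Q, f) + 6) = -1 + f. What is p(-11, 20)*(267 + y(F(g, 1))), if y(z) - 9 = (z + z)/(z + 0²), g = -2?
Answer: 9730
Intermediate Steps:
F(Q, f) = -25/4 + f/4 (F(Q, f) = -6 + (-1 + f)/4 = -6 + (-¼ + f/4) = -25/4 + f/4)
y(z) = 11 (y(z) = 9 + (z + z)/(z + 0²) = 9 + (2*z)/(z + 0) = 9 + (2*z)/z = 9 + 2 = 11)
p(d, E) = 15 + E
p(-11, 20)*(267 + y(F(g, 1))) = (15 + 20)*(267 + 11) = 35*278 = 9730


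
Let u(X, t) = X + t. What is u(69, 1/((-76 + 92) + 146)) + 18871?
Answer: 3068281/162 ≈ 18940.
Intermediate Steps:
u(69, 1/((-76 + 92) + 146)) + 18871 = (69 + 1/((-76 + 92) + 146)) + 18871 = (69 + 1/(16 + 146)) + 18871 = (69 + 1/162) + 18871 = 11179/162 + 18871 = 3068281/162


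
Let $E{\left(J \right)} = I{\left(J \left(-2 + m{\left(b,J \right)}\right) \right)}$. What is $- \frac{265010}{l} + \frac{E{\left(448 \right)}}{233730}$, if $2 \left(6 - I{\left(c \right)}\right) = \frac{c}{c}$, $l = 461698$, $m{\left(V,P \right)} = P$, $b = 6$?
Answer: $- \frac{61938247961}{107912673540} \approx -0.57397$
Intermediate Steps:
$I{\left(c \right)} = \frac{11}{2}$ ($I{\left(c \right)} = 6 - \frac{c \frac{1}{c}}{2} = 6 - \frac{1}{2} = \frac{11}{2}$)
$E{\left(J \right)} = \frac{11}{2}$
$- \frac{265010}{l} + \frac{E{\left(448 \right)}}{233730} = - \frac{265010}{461698} + \frac{11}{2 \cdot 233730} = \left(-265010\right) \frac{1}{461698} + \frac{11}{2} \cdot \frac{1}{233730} = - \frac{132505}{230849} + \frac{11}{467460} = - \frac{61938247961}{107912673540}$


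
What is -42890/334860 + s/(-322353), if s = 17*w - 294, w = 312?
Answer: -172259653/1199368062 ≈ -0.14363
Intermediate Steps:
s = 5010 (s = 17*312 - 294 = 5304 - 294 = 5010)
-42890/334860 + s/(-322353) = -42890/334860 + 5010/(-322353) = -42890*1/334860 + 5010*(-1/322353) = -4289/33486 - 1670/107451 = -172259653/1199368062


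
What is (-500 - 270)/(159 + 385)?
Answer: -385/272 ≈ -1.4154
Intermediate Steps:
(-500 - 270)/(159 + 385) = -770/544 = -770*1/544 = -385/272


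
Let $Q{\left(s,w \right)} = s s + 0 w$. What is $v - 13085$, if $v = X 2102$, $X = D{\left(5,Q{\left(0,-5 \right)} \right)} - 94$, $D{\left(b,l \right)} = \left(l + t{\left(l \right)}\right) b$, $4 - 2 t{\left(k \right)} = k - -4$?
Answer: $-210673$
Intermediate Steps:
$Q{\left(s,w \right)} = s^{2}$ ($Q{\left(s,w \right)} = s^{2} + 0 = s^{2}$)
$t{\left(k \right)} = - \frac{k}{2}$ ($t{\left(k \right)} = 2 - \frac{k - -4}{2} = 2 - \frac{k + 4}{2} = 2 - \frac{4 + k}{2} = 2 - \left(2 + \frac{k}{2}\right) = - \frac{k}{2}$)
$D{\left(b,l \right)} = \frac{b l}{2}$ ($D{\left(b,l \right)} = \left(l - \frac{l}{2}\right) b = \frac{l}{2} b = \frac{b l}{2}$)
$X = -94$ ($X = \frac{1}{2} \cdot 5 \cdot 0^{2} - 94 = \frac{1}{2} \cdot 5 \cdot 0 - 94 = 0 - 94 = -94$)
$v = -197588$ ($v = \left(-94\right) 2102 = -197588$)
$v - 13085 = -197588 - 13085 = -210673$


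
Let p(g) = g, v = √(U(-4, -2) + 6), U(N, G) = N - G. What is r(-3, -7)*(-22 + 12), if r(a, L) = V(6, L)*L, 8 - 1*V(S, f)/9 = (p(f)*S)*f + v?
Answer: -181440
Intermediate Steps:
v = 2 (v = √((-4 - 1*(-2)) + 6) = √((-4 + 2) + 6) = √(-2 + 6) = √4 = 2)
V(S, f) = 54 - 9*S*f² (V(S, f) = 72 - 9*((f*S)*f + 2) = 72 - 9*((S*f)*f + 2) = 72 - 9*(S*f² + 2) = 72 - 9*(2 + S*f²) = 72 + (-18 - 9*S*f²) = 54 - 9*S*f²)
r(a, L) = L*(54 - 54*L²) (r(a, L) = (54 - 9*6*L²)*L = (54 - 54*L²)*L = L*(54 - 54*L²))
r(-3, -7)*(-22 + 12) = (54*(-7)*(1 - 1*(-7)²))*(-22 + 12) = (54*(-7)*(1 - 1*49))*(-10) = (54*(-7)*(1 - 49))*(-10) = (54*(-7)*(-48))*(-10) = 18144*(-10) = -181440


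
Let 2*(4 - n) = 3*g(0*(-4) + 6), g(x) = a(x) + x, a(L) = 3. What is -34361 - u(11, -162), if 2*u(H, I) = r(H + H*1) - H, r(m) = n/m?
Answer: -3023265/88 ≈ -34355.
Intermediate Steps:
g(x) = 3 + x
n = -19/2 (n = 4 - 3*(3 + (0*(-4) + 6))/2 = 4 - 3*(3 + (0 + 6))/2 = 4 - 3*(3 + 6)/2 = 4 - 3*9/2 = 4 - ½*27 = 4 - 27/2 = -19/2 ≈ -9.5000)
r(m) = -19/(2*m)
u(H, I) = -19/(8*H) - H/2 (u(H, I) = (-19/(2*(H + H*1)) - H)/2 = (-19/(2*(H + H)) - H)/2 = (-19*1/(2*H)/2 - H)/2 = (-19/(4*H) - H)/2 = (-H - 19/(4*H))/2 = -19/(8*H) - H/2)
-34361 - u(11, -162) = -34361 - (-19/8/11 - ½*11) = -34361 - (-19/8*1/11 - 11/2) = -34361 - (-19/88 - 11/2) = -34361 - 1*(-503/88) = -34361 + 503/88 = -3023265/88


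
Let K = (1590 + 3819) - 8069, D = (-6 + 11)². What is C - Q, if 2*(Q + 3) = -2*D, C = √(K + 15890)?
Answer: 28 + 21*√30 ≈ 143.02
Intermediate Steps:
D = 25 (D = 5² = 25)
K = -2660 (K = 5409 - 8069 = -2660)
C = 21*√30 (C = √(-2660 + 15890) = √13230 = 21*√30 ≈ 115.02)
Q = -28 (Q = -3 + (-2*25)/2 = -3 + (½)*(-50) = -3 - 25 = -28)
C - Q = 21*√30 - 1*(-28) = 21*√30 + 28 = 28 + 21*√30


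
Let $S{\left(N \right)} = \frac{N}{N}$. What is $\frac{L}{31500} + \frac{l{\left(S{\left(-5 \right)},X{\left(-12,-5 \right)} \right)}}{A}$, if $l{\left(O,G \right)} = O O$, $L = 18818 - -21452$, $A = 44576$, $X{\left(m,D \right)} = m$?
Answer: $\frac{12822193}{10029600} \approx 1.2784$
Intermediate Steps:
$L = 40270$ ($L = 18818 + 21452 = 40270$)
$S{\left(N \right)} = 1$
$l{\left(O,G \right)} = O^{2}$
$\frac{L}{31500} + \frac{l{\left(S{\left(-5 \right)},X{\left(-12,-5 \right)} \right)}}{A} = \frac{40270}{31500} + \frac{1^{2}}{44576} = 40270 \cdot \frac{1}{31500} + 1 \cdot \frac{1}{44576} = \frac{4027}{3150} + \frac{1}{44576} = \frac{12822193}{10029600}$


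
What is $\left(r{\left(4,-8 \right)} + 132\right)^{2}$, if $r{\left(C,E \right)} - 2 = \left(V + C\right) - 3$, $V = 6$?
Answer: $19881$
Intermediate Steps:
$r{\left(C,E \right)} = 5 + C$ ($r{\left(C,E \right)} = 2 + \left(\left(6 + C\right) - 3\right) = 2 + \left(3 + C\right) = 5 + C$)
$\left(r{\left(4,-8 \right)} + 132\right)^{2} = \left(\left(5 + 4\right) + 132\right)^{2} = \left(9 + 132\right)^{2} = 141^{2} = 19881$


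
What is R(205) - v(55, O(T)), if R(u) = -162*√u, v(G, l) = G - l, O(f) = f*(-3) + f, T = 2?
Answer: -59 - 162*√205 ≈ -2378.5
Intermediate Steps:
O(f) = -2*f (O(f) = -3*f + f = -2*f)
R(205) - v(55, O(T)) = -162*√205 - (55 - (-2)*2) = -162*√205 - (55 - 1*(-4)) = -162*√205 - (55 + 4) = -162*√205 - 1*59 = -162*√205 - 59 = -59 - 162*√205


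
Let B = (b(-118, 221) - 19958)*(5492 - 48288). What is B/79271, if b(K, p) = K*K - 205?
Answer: 15706132/4663 ≈ 3368.2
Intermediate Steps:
b(K, p) = -205 + K² (b(K, p) = K² - 205 = -205 + K²)
B = 267004244 (B = ((-205 + (-118)²) - 19958)*(5492 - 48288) = ((-205 + 13924) - 19958)*(-42796) = (13719 - 19958)*(-42796) = -6239*(-42796) = 267004244)
B/79271 = 267004244/79271 = 267004244*(1/79271) = 15706132/4663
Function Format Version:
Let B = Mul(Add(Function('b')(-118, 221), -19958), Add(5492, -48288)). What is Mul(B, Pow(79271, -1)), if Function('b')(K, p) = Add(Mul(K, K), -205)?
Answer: Rational(15706132, 4663) ≈ 3368.2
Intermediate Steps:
Function('b')(K, p) = Add(-205, Pow(K, 2)) (Function('b')(K, p) = Add(Pow(K, 2), -205) = Add(-205, Pow(K, 2)))
B = 267004244 (B = Mul(Add(Add(-205, Pow(-118, 2)), -19958), Add(5492, -48288)) = Mul(Add(Add(-205, 13924), -19958), -42796) = Mul(Add(13719, -19958), -42796) = Mul(-6239, -42796) = 267004244)
Mul(B, Pow(79271, -1)) = Mul(267004244, Pow(79271, -1)) = Mul(267004244, Rational(1, 79271)) = Rational(15706132, 4663)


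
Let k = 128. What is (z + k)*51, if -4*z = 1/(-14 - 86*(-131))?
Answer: 342067149/52400 ≈ 6528.0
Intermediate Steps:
z = -1/52400 (z = -1/(4*(-14 - 86)*(-131)) = -(-1)/(4*(-100)*131) = -(-1)*(-1)/(400*131) = -1/4*1/13100 = -1/52400 ≈ -1.9084e-5)
(z + k)*51 = (-1/52400 + 128)*51 = (6707199/52400)*51 = 342067149/52400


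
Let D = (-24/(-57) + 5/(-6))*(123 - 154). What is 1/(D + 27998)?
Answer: 114/3193229 ≈ 3.5701e-5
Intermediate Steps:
D = 1457/114 (D = (-24*(-1/57) + 5*(-⅙))*(-31) = (8/19 - ⅚)*(-31) = -47/114*(-31) = 1457/114 ≈ 12.781)
1/(D + 27998) = 1/(1457/114 + 27998) = 1/(3193229/114) = 114/3193229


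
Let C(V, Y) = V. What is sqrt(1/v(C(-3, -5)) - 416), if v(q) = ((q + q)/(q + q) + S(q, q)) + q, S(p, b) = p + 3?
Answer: 7*I*sqrt(34)/2 ≈ 20.408*I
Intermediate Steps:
S(p, b) = 3 + p
v(q) = 4 + 2*q (v(q) = ((q + q)/(q + q) + (3 + q)) + q = ((2*q)/((2*q)) + (3 + q)) + q = ((2*q)*(1/(2*q)) + (3 + q)) + q = (1 + (3 + q)) + q = (4 + q) + q = 4 + 2*q)
sqrt(1/v(C(-3, -5)) - 416) = sqrt(1/(4 + 2*(-3)) - 416) = sqrt(1/(4 - 6) - 416) = sqrt(1/(-2) - 416) = sqrt(-1/2 - 416) = sqrt(-833/2) = 7*I*sqrt(34)/2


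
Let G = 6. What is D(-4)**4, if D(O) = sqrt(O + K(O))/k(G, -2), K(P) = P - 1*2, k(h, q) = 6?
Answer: 25/324 ≈ 0.077160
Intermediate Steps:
K(P) = -2 + P (K(P) = P - 2 = -2 + P)
D(O) = sqrt(-2 + 2*O)/6 (D(O) = sqrt(O + (-2 + O))/6 = sqrt(-2 + 2*O)*(1/6) = sqrt(-2 + 2*O)/6)
D(-4)**4 = (sqrt(-2 + 2*(-4))/6)**4 = (sqrt(-2 - 8)/6)**4 = (sqrt(-10)/6)**4 = ((I*sqrt(10))/6)**4 = (I*sqrt(10)/6)**4 = 25/324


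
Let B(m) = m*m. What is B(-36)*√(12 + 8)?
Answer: 2592*√5 ≈ 5795.9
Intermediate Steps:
B(m) = m²
B(-36)*√(12 + 8) = (-36)²*√(12 + 8) = 1296*√20 = 1296*(2*√5) = 2592*√5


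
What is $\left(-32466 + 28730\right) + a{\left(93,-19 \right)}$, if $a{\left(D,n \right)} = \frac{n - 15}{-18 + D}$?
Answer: $- \frac{280234}{75} \approx -3736.5$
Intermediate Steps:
$a{\left(D,n \right)} = \frac{-15 + n}{-18 + D}$
$\left(-32466 + 28730\right) + a{\left(93,-19 \right)} = \left(-32466 + 28730\right) + \frac{-15 - 19}{-18 + 93} = -3736 + \frac{1}{75} \left(-34\right) = -3736 - \frac{34}{75} = - \frac{280234}{75}$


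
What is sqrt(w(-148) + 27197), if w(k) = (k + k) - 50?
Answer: sqrt(26851) ≈ 163.86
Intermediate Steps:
w(k) = -50 + 2*k (w(k) = 2*k - 50 = -50 + 2*k)
sqrt(w(-148) + 27197) = sqrt((-50 + 2*(-148)) + 27197) = sqrt((-50 - 296) + 27197) = sqrt(-346 + 27197) = sqrt(26851)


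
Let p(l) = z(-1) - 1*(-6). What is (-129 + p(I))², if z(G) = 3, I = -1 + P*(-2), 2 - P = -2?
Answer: 14400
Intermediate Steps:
P = 4 (P = 2 - 1*(-2) = 2 + 2 = 4)
I = -9 (I = -1 + 4*(-2) = -1 - 8 = -9)
p(l) = 9 (p(l) = 3 - 1*(-6) = 3 + 6 = 9)
(-129 + p(I))² = (-129 + 9)² = (-120)² = 14400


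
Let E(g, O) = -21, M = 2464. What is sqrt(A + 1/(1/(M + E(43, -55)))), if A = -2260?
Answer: sqrt(183) ≈ 13.528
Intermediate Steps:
sqrt(A + 1/(1/(M + E(43, -55)))) = sqrt(-2260 + 1/(1/(2464 - 21))) = sqrt(-2260 + 1/(1/2443)) = sqrt(-2260 + 2443) = sqrt(183)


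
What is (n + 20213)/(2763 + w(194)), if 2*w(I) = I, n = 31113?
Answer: 2333/130 ≈ 17.946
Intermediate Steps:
w(I) = I/2
(n + 20213)/(2763 + w(194)) = (31113 + 20213)/(2763 + (1/2)*194) = 51326/(2763 + 97) = 51326/2860 = 51326*(1/2860) = 2333/130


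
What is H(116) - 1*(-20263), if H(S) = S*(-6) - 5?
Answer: 19562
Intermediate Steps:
H(S) = -5 - 6*S (H(S) = -6*S - 5 = -5 - 6*S)
H(116) - 1*(-20263) = (-5 - 6*116) - 1*(-20263) = (-5 - 696) + 20263 = -701 + 20263 = 19562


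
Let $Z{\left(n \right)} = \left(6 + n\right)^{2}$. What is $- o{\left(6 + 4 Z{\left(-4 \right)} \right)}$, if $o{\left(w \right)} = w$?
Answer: $-22$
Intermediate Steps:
$- o{\left(6 + 4 Z{\left(-4 \right)} \right)} = - (6 + 4 \left(6 - 4\right)^{2}) = - (6 + 4 \cdot 2^{2}) = - (6 + 4 \cdot 4) = - (6 + 16) = \left(-1\right) 22 = -22$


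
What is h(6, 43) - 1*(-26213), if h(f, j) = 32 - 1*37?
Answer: 26208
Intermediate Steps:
h(f, j) = -5 (h(f, j) = 32 - 37 = -5)
h(6, 43) - 1*(-26213) = -5 - 1*(-26213) = -5 + 26213 = 26208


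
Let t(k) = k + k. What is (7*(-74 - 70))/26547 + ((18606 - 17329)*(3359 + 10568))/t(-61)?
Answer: -157377550363/1079578 ≈ -1.4578e+5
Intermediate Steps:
t(k) = 2*k
(7*(-74 - 70))/26547 + ((18606 - 17329)*(3359 + 10568))/t(-61) = (7*(-74 - 70))/26547 + ((18606 - 17329)*(3359 + 10568))/((2*(-61))) = (7*(-144))*(1/26547) + (1277*13927)/(-122) = -1008*1/26547 + 17784779*(-1/122) = -336/8849 - 17784779/122 = -157377550363/1079578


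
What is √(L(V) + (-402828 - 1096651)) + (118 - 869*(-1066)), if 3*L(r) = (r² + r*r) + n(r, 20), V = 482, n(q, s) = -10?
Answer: 926472 + I*√12101397/3 ≈ 9.2647e+5 + 1159.6*I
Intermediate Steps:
L(r) = -10/3 + 2*r²/3 (L(r) = ((r² + r*r) - 10)/3 = ((r² + r²) - 10)/3 = (2*r² - 10)/3 = (-10 + 2*r²)/3 = -10/3 + 2*r²/3)
√(L(V) + (-402828 - 1096651)) + (118 - 869*(-1066)) = √((-10/3 + (⅔)*482²) + (-402828 - 1096651)) + (118 - 869*(-1066)) = √((-10/3 + (⅔)*232324) - 1499479) + (118 + 926354) = √((-10/3 + 464648/3) - 1499479) + 926472 = √(464638/3 - 1499479) + 926472 = √(-4033799/3) + 926472 = I*√12101397/3 + 926472 = 926472 + I*√12101397/3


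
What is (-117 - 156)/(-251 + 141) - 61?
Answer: -6437/110 ≈ -58.518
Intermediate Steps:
(-117 - 156)/(-251 + 141) - 61 = -273/(-110) - 61 = -273*(-1/110) - 61 = 273/110 - 61 = -6437/110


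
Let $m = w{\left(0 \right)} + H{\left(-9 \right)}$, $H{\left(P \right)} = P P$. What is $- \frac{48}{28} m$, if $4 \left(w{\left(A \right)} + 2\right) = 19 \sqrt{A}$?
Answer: $- \frac{948}{7} \approx -135.43$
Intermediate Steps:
$H{\left(P \right)} = P^{2}$
$w{\left(A \right)} = -2 + \frac{19 \sqrt{A}}{4}$
$m = 79$ ($m = \left(-2 + \frac{19 \sqrt{0}}{4}\right) + \left(-9\right)^{2} = \left(-2 + \frac{19}{4} \cdot 0\right) + 81 = \left(-2 + 0\right) + 81 = -2 + 81 = 79$)
$- \frac{48}{28} m = - \frac{48}{28} \cdot 79 = \left(-48\right) \frac{1}{28} \cdot 79 = \left(- \frac{12}{7}\right) 79 = - \frac{948}{7}$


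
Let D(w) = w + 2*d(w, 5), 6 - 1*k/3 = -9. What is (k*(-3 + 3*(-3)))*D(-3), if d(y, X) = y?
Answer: 4860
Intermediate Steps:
k = 45 (k = 18 - 3*(-9) = 18 + 27 = 45)
D(w) = 3*w (D(w) = w + 2*w = 3*w)
(k*(-3 + 3*(-3)))*D(-3) = (45*(-3 + 3*(-3)))*(3*(-3)) = (45*(-3 - 9))*(-9) = (45*(-12))*(-9) = -540*(-9) = 4860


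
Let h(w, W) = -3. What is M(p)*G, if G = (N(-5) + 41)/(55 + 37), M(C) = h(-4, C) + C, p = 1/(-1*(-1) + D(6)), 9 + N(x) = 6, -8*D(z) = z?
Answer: 19/46 ≈ 0.41304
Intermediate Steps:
D(z) = -z/8
N(x) = -3 (N(x) = -9 + 6 = -3)
p = 4 (p = 1/(-1*(-1) - 1/8*6) = 1/(1 - 3/4) = 1/(1/4) = 4)
M(C) = -3 + C
G = 19/46 (G = (-3 + 41)/(55 + 37) = 38/92 = 38*(1/92) = 19/46 ≈ 0.41304)
M(p)*G = (-3 + 4)*(19/46) = 1*(19/46) = 19/46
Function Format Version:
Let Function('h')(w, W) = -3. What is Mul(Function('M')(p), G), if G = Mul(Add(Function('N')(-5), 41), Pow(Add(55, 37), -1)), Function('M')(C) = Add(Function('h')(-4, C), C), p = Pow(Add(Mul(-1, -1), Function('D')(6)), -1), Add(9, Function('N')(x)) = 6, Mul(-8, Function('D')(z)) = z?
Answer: Rational(19, 46) ≈ 0.41304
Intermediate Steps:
Function('D')(z) = Mul(Rational(-1, 8), z)
Function('N')(x) = -3 (Function('N')(x) = Add(-9, 6) = -3)
p = 4 (p = Pow(Add(Mul(-1, -1), Mul(Rational(-1, 8), 6)), -1) = Pow(Add(1, Rational(-3, 4)), -1) = Pow(Rational(1, 4), -1) = 4)
Function('M')(C) = Add(-3, C)
G = Rational(19, 46) (G = Mul(Add(-3, 41), Pow(Add(55, 37), -1)) = Mul(38, Pow(92, -1)) = Mul(38, Rational(1, 92)) = Rational(19, 46) ≈ 0.41304)
Mul(Function('M')(p), G) = Mul(Add(-3, 4), Rational(19, 46)) = Mul(1, Rational(19, 46)) = Rational(19, 46)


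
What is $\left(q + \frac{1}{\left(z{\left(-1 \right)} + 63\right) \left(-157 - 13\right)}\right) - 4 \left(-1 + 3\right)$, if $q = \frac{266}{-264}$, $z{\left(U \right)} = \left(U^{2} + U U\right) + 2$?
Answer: $- \frac{6771421}{751740} \approx -9.0077$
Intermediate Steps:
$z{\left(U \right)} = 2 + 2 U^{2}$ ($z{\left(U \right)} = \left(U^{2} + U^{2}\right) + 2 = 2 U^{2} + 2 = 2 + 2 U^{2}$)
$q = - \frac{133}{132}$ ($q = 266 \left(- \frac{1}{264}\right) = - \frac{133}{132} \approx -1.0076$)
$\left(q + \frac{1}{\left(z{\left(-1 \right)} + 63\right) \left(-157 - 13\right)}\right) - 4 \left(-1 + 3\right) = \left(- \frac{133}{132} + \frac{1}{\left(\left(2 + 2 \left(-1\right)^{2}\right) + 63\right) \left(-157 - 13\right)}\right) - 4 \left(-1 + 3\right) = \left(- \frac{133}{132} + \frac{1}{\left(\left(2 + 2 \cdot 1\right) + 63\right) \left(-170\right)}\right) - 8 = \left(- \frac{133}{132} + \frac{1}{\left(\left(2 + 2\right) + 63\right) \left(-170\right)}\right) - 8 = \left(- \frac{133}{132} + \frac{1}{\left(4 + 63\right) \left(-170\right)}\right) - 8 = \left(- \frac{133}{132} + \frac{1}{67 \left(-170\right)}\right) - 8 = \left(- \frac{133}{132} + \frac{1}{-11390}\right) - 8 = \left(- \frac{133}{132} - \frac{1}{11390}\right) - 8 = - \frac{757501}{751740} - 8 = - \frac{6771421}{751740}$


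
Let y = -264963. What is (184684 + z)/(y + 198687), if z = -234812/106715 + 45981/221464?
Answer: -1454895966445829/522111961549920 ≈ -2.7866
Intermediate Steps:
z = -47095542353/23633530760 (z = -234812*1/106715 + 45981*(1/221464) = -234812/106715 + 45981/221464 = -47095542353/23633530760 ≈ -1.9927)
(184684 + z)/(y + 198687) = (184684 - 47095542353/23633530760)/(-264963 + 198687) = (4364687899337487/23633530760)/(-66276) = (4364687899337487/23633530760)*(-1/66276) = -1454895966445829/522111961549920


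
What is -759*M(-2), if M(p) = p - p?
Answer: 0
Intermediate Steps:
M(p) = 0
-759*M(-2) = -759*0 = 0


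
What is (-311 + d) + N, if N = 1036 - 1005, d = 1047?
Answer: 767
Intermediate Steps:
N = 31
(-311 + d) + N = (-311 + 1047) + 31 = 736 + 31 = 767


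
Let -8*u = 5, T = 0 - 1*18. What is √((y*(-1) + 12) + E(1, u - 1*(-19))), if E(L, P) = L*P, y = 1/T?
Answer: √4382/12 ≈ 5.5164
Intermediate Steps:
T = -18 (T = 0 - 18 = -18)
u = -5/8 (u = -⅛*5 = -5/8 ≈ -0.62500)
y = -1/18 (y = 1/(-18) = -1/18 ≈ -0.055556)
√((y*(-1) + 12) + E(1, u - 1*(-19))) = √((-1/18*(-1) + 12) + 1*(-5/8 - 1*(-19))) = √((1/18 + 12) + 1*(-5/8 + 19)) = √(217/18 + 1*(147/8)) = √(217/18 + 147/8) = √(2191/72) = √4382/12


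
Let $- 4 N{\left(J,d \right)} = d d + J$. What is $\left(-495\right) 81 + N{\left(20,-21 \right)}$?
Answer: $- \frac{160841}{4} \approx -40210.0$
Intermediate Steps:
$N{\left(J,d \right)} = - \frac{J}{4} - \frac{d^{2}}{4}$ ($N{\left(J,d \right)} = - \frac{d d + J}{4} = - \frac{d^{2} + J}{4} = - \frac{J + d^{2}}{4} = - \frac{J}{4} - \frac{d^{2}}{4}$)
$\left(-495\right) 81 + N{\left(20,-21 \right)} = \left(-495\right) 81 - \left(5 + \frac{\left(-21\right)^{2}}{4}\right) = -40095 - \frac{461}{4} = - \frac{160841}{4}$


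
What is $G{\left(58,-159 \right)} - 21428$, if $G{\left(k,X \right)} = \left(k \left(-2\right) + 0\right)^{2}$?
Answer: $-7972$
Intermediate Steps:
$G{\left(k,X \right)} = 4 k^{2}$ ($G{\left(k,X \right)} = \left(- 2 k + 0\right)^{2} = \left(- 2 k\right)^{2} = 4 k^{2}$)
$G{\left(58,-159 \right)} - 21428 = 4 \cdot 58^{2} - 21428 = 4 \cdot 3364 - 21428 = 13456 - 21428 = -7972$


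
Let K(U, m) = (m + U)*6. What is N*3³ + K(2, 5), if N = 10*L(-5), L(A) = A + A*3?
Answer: -5358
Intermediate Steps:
L(A) = 4*A (L(A) = A + 3*A = 4*A)
K(U, m) = 6*U + 6*m (K(U, m) = (U + m)*6 = 6*U + 6*m)
N = -200 (N = 10*(4*(-5)) = 10*(-20) = -200)
N*3³ + K(2, 5) = -200*3³ + (6*2 + 6*5) = -200*27 + (12 + 30) = -5400 + 42 = -5358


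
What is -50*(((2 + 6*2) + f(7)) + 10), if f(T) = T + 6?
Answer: -1850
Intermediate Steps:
f(T) = 6 + T
-50*(((2 + 6*2) + f(7)) + 10) = -50*(((2 + 6*2) + (6 + 7)) + 10) = -50*(((2 + 12) + 13) + 10) = -50*((14 + 13) + 10) = -50*(27 + 10) = -50*37 = -1850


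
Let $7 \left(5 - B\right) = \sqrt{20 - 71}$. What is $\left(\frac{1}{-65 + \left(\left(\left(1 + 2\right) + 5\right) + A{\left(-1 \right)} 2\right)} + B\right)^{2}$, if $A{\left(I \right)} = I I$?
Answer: $\frac{3524449}{148225} - \frac{548 i \sqrt{51}}{385} \approx 23.778 - 10.165 i$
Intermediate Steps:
$A{\left(I \right)} = I^{2}$
$B = 5 - \frac{i \sqrt{51}}{7}$ ($B = 5 - \frac{\sqrt{20 - 71}}{7} = 5 - \frac{\sqrt{-51}}{7} = 5 - \frac{i \sqrt{51}}{7} \approx 5.0 - 1.0202 i$)
$\left(\frac{1}{-65 + \left(\left(\left(1 + 2\right) + 5\right) + A{\left(-1 \right)} 2\right)} + B\right)^{2} = \left(\frac{1}{-65 + \left(\left(\left(1 + 2\right) + 5\right) + \left(-1\right)^{2} \cdot 2\right)} + \left(5 - \frac{i \sqrt{51}}{7}\right)\right)^{2} = \left(\frac{1}{-65 + \left(\left(3 + 5\right) + 1 \cdot 2\right)} + \left(5 - \frac{i \sqrt{51}}{7}\right)\right)^{2} = \left(\frac{1}{-65 + \left(8 + 2\right)} + \left(5 - \frac{i \sqrt{51}}{7}\right)\right)^{2} = \left(\frac{1}{-65 + 10} + \left(5 - \frac{i \sqrt{51}}{7}\right)\right)^{2} = \left(\frac{1}{-55} + \left(5 - \frac{i \sqrt{51}}{7}\right)\right)^{2} = \left(- \frac{1}{55} + \left(5 - \frac{i \sqrt{51}}{7}\right)\right)^{2} = \left(\frac{274}{55} - \frac{i \sqrt{51}}{7}\right)^{2}$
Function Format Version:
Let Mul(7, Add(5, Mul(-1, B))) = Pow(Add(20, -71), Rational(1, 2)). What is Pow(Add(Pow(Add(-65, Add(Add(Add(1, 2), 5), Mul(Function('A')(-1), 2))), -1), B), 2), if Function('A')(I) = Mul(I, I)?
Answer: Add(Rational(3524449, 148225), Mul(Rational(-548, 385), I, Pow(51, Rational(1, 2)))) ≈ Add(23.778, Mul(-10.165, I))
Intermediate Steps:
Function('A')(I) = Pow(I, 2)
B = Add(5, Mul(Rational(-1, 7), I, Pow(51, Rational(1, 2)))) (B = Add(5, Mul(Rational(-1, 7), Pow(Add(20, -71), Rational(1, 2)))) = Add(5, Mul(Rational(-1, 7), Pow(-51, Rational(1, 2)))) = Add(5, Mul(Rational(-1, 7), Mul(I, Pow(51, Rational(1, 2))))) = Add(5, Mul(Rational(-1, 7), I, Pow(51, Rational(1, 2)))) ≈ Add(5.0000, Mul(-1.0202, I)))
Pow(Add(Pow(Add(-65, Add(Add(Add(1, 2), 5), Mul(Function('A')(-1), 2))), -1), B), 2) = Pow(Add(Pow(Add(-65, Add(Add(Add(1, 2), 5), Mul(Pow(-1, 2), 2))), -1), Add(5, Mul(Rational(-1, 7), I, Pow(51, Rational(1, 2))))), 2) = Pow(Add(Pow(Add(-65, Add(Add(3, 5), Mul(1, 2))), -1), Add(5, Mul(Rational(-1, 7), I, Pow(51, Rational(1, 2))))), 2) = Pow(Add(Pow(Add(-65, Add(8, 2)), -1), Add(5, Mul(Rational(-1, 7), I, Pow(51, Rational(1, 2))))), 2) = Pow(Add(Pow(Add(-65, 10), -1), Add(5, Mul(Rational(-1, 7), I, Pow(51, Rational(1, 2))))), 2) = Pow(Add(Pow(-55, -1), Add(5, Mul(Rational(-1, 7), I, Pow(51, Rational(1, 2))))), 2) = Pow(Add(Rational(-1, 55), Add(5, Mul(Rational(-1, 7), I, Pow(51, Rational(1, 2))))), 2) = Pow(Add(Rational(274, 55), Mul(Rational(-1, 7), I, Pow(51, Rational(1, 2)))), 2)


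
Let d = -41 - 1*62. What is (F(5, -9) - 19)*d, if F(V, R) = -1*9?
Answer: 2884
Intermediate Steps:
F(V, R) = -9
d = -103 (d = -41 - 62 = -103)
(F(5, -9) - 19)*d = (-9 - 19)*(-103) = -28*(-103) = 2884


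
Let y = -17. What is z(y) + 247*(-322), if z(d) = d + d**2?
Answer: -79262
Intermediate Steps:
z(y) + 247*(-322) = -17*(1 - 17) + 247*(-322) = -17*(-16) - 79534 = 272 - 79534 = -79262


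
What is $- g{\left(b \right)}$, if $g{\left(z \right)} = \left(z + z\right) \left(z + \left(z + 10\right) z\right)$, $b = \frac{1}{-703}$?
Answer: $- \frac{15464}{347428927} \approx -4.451 \cdot 10^{-5}$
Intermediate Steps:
$b = - \frac{1}{703} \approx -0.0014225$
$g{\left(z \right)} = 2 z \left(z + z \left(10 + z\right)\right)$ ($g{\left(z \right)} = 2 z \left(z + \left(10 + z\right) z\right) = 2 z \left(z + z \left(10 + z\right)\right)$)
$- g{\left(b \right)} = - 2 \left(- \frac{1}{703}\right)^{2} \left(11 - \frac{1}{703}\right) = - \frac{2 \cdot 7732}{494209 \cdot 703} = \left(-1\right) \frac{15464}{347428927} = - \frac{15464}{347428927}$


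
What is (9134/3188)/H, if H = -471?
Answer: -4567/750774 ≈ -0.0060831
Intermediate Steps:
(9134/3188)/H = (9134/3188)/(-471) = (9134*(1/3188))*(-1/471) = (4567/1594)*(-1/471) = -4567/750774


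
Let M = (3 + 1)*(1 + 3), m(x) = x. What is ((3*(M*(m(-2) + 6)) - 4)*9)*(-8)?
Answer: -13536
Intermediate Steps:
M = 16 (M = 4*4 = 16)
((3*(M*(m(-2) + 6)) - 4)*9)*(-8) = ((3*(16*(-2 + 6)) - 4)*9)*(-8) = ((3*(16*4) - 4)*9)*(-8) = ((3*64 - 4)*9)*(-8) = ((192 - 4)*9)*(-8) = (188*9)*(-8) = 1692*(-8) = -13536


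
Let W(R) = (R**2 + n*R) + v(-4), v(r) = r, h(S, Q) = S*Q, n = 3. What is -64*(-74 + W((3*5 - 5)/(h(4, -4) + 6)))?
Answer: 5120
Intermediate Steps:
h(S, Q) = Q*S
W(R) = -4 + R**2 + 3*R (W(R) = (R**2 + 3*R) - 4 = -4 + R**2 + 3*R)
-64*(-74 + W((3*5 - 5)/(h(4, -4) + 6))) = -64*(-74 + (-4 + ((3*5 - 5)/(-4*4 + 6))**2 + 3*((3*5 - 5)/(-4*4 + 6)))) = -64*(-74 + (-4 + ((15 - 5)/(-16 + 6))**2 + 3*((15 - 5)/(-16 + 6)))) = -64*(-74 + (-4 + (10/(-10))**2 + 3*(10/(-10)))) = -64*(-74 + (-4 + (10*(-1/10))**2 + 3*(10*(-1/10)))) = -64*(-74 + (-4 + (-1)**2 + 3*(-1))) = -64*(-74 + (-4 + 1 - 3)) = -64*(-74 - 6) = -64*(-80) = 5120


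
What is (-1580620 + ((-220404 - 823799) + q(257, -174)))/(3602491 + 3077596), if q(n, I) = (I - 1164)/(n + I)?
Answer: -217861647/554447221 ≈ -0.39293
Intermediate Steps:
q(n, I) = (-1164 + I)/(I + n)
(-1580620 + ((-220404 - 823799) + q(257, -174)))/(3602491 + 3077596) = (-1580620 + ((-220404 - 823799) + (-1164 - 174)/(-174 + 257)))/(3602491 + 3077596) = (-1580620 + (-1044203 - 1338/83))/6680087 = (-1580620 + (-1044203 + (1/83)*(-1338)))*(1/6680087) = (-1580620 + (-1044203 - 1338/83))*(1/6680087) = (-1580620 - 86670187/83)*(1/6680087) = -217861647/83*1/6680087 = -217861647/554447221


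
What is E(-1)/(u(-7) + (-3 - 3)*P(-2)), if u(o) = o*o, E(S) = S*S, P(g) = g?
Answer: 1/61 ≈ 0.016393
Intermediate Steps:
E(S) = S²
u(o) = o²
E(-1)/(u(-7) + (-3 - 3)*P(-2)) = (-1)²/((-7)² + (-3 - 3)*(-2)) = 1/(49 - 6*(-2)) = 1/(49 + 12) = 1/61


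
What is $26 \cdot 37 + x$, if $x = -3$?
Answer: $959$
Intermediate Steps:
$26 \cdot 37 + x = 26 \cdot 37 - 3 = 962 - 3 = 959$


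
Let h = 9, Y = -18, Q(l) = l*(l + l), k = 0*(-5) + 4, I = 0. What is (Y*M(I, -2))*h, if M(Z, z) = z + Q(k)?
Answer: -4860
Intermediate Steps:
k = 4 (k = 0 + 4 = 4)
Q(l) = 2*l² (Q(l) = l*(2*l) = 2*l²)
M(Z, z) = 32 + z (M(Z, z) = z + 2*4² = z + 2*16 = z + 32 = 32 + z)
(Y*M(I, -2))*h = -18*(32 - 2)*9 = -18*30*9 = -540*9 = -4860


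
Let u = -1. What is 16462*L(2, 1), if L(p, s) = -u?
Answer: 16462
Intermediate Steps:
L(p, s) = 1 (L(p, s) = -1*(-1) = 1)
16462*L(2, 1) = 16462*1 = 16462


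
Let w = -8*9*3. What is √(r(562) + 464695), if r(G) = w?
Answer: √464479 ≈ 681.53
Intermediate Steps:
w = -216 (w = -72*3 = -216)
r(G) = -216
√(r(562) + 464695) = √(-216 + 464695) = √464479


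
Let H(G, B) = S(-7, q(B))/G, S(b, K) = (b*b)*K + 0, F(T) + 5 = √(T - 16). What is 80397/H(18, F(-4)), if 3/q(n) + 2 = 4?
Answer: 964764/49 ≈ 19689.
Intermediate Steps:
F(T) = -5 + √(-16 + T) (F(T) = -5 + √(T - 16) = -5 + √(-16 + T))
q(n) = 3/2 (q(n) = 3/(-2 + 4) = 3/2)
S(b, K) = K*b² (S(b, K) = b²*K + 0 = K*b² + 0 = K*b²)
H(G, B) = 147/(2*G) (H(G, B) = ((3/2)*(-7)²)/G = ((3/2)*49)/G = 147/(2*G))
80397/H(18, F(-4)) = 80397/(((147/2)/18)) = 80397/(((147/2)*(1/18))) = 80397/(49/12) = 80397*(12/49) = 964764/49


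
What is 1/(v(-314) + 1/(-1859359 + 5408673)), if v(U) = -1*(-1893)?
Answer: 3549314/6718851403 ≈ 0.00052826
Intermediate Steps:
v(U) = 1893
1/(v(-314) + 1/(-1859359 + 5408673)) = 1/(1893 + 1/(-1859359 + 5408673)) = 1/(1893 + 1/3549314) = 1/(6718851403/3549314) = 3549314/6718851403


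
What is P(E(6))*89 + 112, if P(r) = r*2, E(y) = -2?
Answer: -244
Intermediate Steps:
P(r) = 2*r
P(E(6))*89 + 112 = (2*(-2))*89 + 112 = -4*89 + 112 = -356 + 112 = -244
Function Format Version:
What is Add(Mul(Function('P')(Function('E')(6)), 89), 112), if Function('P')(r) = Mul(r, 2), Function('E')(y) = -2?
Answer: -244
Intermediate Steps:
Function('P')(r) = Mul(2, r)
Add(Mul(Function('P')(Function('E')(6)), 89), 112) = Add(Mul(Mul(2, -2), 89), 112) = Add(Mul(-4, 89), 112) = Add(-356, 112) = -244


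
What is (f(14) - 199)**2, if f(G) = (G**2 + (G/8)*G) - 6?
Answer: 961/4 ≈ 240.25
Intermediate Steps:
f(G) = -6 + 9*G**2/8 (f(G) = (G**2 + (G*(1/8))*G) - 6 = (G**2 + (G/8)*G) - 6 = (G**2 + G**2/8) - 6 = 9*G**2/8 - 6 = -6 + 9*G**2/8)
(f(14) - 199)**2 = ((-6 + (9/8)*14**2) - 199)**2 = ((-6 + (9/8)*196) - 199)**2 = ((-6 + 441/2) - 199)**2 = (429/2 - 199)**2 = (31/2)**2 = 961/4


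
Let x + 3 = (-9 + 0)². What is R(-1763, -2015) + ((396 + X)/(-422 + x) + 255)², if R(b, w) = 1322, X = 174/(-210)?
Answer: 9533030699361/144961600 ≈ 65763.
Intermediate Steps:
X = -29/35 (X = 174*(-1/210) = -29/35 ≈ -0.82857)
x = 78 (x = -3 + (-9 + 0)² = -3 + (-9)² = -3 + 81 = 78)
R(-1763, -2015) + ((396 + X)/(-422 + x) + 255)² = 1322 + ((396 - 29/35)/(-422 + 78) + 255)² = 1322 + ((13831/35)/(-344) + 255)² = 1322 + ((13831/35)*(-1/344) + 255)² = 1322 + (-13831/12040 + 255)² = 1322 + (3056369/12040)² = 1322 + 9341391464161/144961600 = 9533030699361/144961600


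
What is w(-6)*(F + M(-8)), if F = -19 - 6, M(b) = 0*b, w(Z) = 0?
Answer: 0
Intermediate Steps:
M(b) = 0
F = -25
w(-6)*(F + M(-8)) = 0*(-25 + 0) = 0*(-25) = 0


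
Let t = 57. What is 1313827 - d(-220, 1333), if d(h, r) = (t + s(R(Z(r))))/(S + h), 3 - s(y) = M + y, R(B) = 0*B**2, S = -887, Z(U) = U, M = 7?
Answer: 1454406542/1107 ≈ 1.3138e+6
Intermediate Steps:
R(B) = 0
s(y) = -4 - y (s(y) = 3 - (7 + y) = 3 + (-7 - y) = -4 - y)
d(h, r) = 53/(-887 + h) (d(h, r) = (57 + (-4 - 1*0))/(-887 + h) = (57 + (-4 + 0))/(-887 + h) = (57 - 4)/(-887 + h) = 53/(-887 + h))
1313827 - d(-220, 1333) = 1313827 - 53/(-887 - 220) = 1313827 - 53/(-1107) = 1313827 - 53*(-1)/1107 = 1313827 - 1*(-53/1107) = 1313827 + 53/1107 = 1454406542/1107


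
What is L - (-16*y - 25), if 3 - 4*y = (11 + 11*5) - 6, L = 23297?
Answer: 23094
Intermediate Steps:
y = -57/4 (y = 3/4 - ((11 + 11*5) - 6)/4 = 3/4 - ((11 + 55) - 6)/4 = 3/4 - (66 - 6)/4 = 3/4 - 1/4*60 = 3/4 - 15 = -57/4 ≈ -14.250)
L - (-16*y - 25) = 23297 - (-16*(-57/4) - 25) = 23297 - (228 - 25) = 23297 - 1*203 = 23297 - 203 = 23094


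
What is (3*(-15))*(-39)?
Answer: 1755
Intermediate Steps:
(3*(-15))*(-39) = -45*(-39) = 1755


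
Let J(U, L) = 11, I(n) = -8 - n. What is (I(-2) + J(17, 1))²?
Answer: 25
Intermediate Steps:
(I(-2) + J(17, 1))² = ((-8 - 1*(-2)) + 11)² = ((-8 + 2) + 11)² = (-6 + 11)² = 5² = 25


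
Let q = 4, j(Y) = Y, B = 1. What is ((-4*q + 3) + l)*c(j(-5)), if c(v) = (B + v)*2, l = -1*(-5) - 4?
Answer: 96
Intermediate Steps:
l = 1 (l = 5 - 4 = 1)
c(v) = 2 + 2*v (c(v) = (1 + v)*2 = 2 + 2*v)
((-4*q + 3) + l)*c(j(-5)) = ((-4*4 + 3) + 1)*(2 + 2*(-5)) = ((-16 + 3) + 1)*(2 - 10) = (-13 + 1)*(-8) = -12*(-8) = 96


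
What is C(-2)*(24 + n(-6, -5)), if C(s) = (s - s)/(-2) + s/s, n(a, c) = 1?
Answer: 25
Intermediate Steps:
C(s) = 1 (C(s) = 0*(-1/2) + 1 = 0 + 1 = 1)
C(-2)*(24 + n(-6, -5)) = 1*(24 + 1) = 1*25 = 25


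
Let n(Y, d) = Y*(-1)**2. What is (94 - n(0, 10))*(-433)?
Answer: -40702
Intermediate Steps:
n(Y, d) = Y (n(Y, d) = Y*1 = Y)
(94 - n(0, 10))*(-433) = (94 - 1*0)*(-433) = (94 + 0)*(-433) = 94*(-433) = -40702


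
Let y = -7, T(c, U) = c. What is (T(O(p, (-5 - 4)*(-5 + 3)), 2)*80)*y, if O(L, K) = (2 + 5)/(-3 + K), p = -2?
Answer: -784/3 ≈ -261.33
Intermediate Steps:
O(L, K) = 7/(-3 + K)
(T(O(p, (-5 - 4)*(-5 + 3)), 2)*80)*y = ((7/(-3 + (-5 - 4)*(-5 + 3)))*80)*(-7) = ((7/(-3 - 9*(-2)))*80)*(-7) = ((7/(-3 + 18))*80)*(-7) = ((7/15)*80)*(-7) = (112/3)*(-7) = -784/3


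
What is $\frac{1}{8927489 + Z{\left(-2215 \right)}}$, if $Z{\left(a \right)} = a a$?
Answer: $\frac{1}{13833714} \approx 7.2287 \cdot 10^{-8}$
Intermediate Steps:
$Z{\left(a \right)} = a^{2}$
$\frac{1}{8927489 + Z{\left(-2215 \right)}} = \frac{1}{8927489 + \left(-2215\right)^{2}} = \frac{1}{8927489 + 4906225} = \frac{1}{13833714}$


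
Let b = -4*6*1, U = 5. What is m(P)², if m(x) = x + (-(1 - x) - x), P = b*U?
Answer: 14641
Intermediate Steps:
b = -24 (b = -24*1 = -24)
P = -120 (P = -24*5 = -120)
m(x) = -1 + x (m(x) = x + ((-1 + x) - x) = x - 1 = -1 + x)
m(P)² = (-1 - 120)² = (-121)² = 14641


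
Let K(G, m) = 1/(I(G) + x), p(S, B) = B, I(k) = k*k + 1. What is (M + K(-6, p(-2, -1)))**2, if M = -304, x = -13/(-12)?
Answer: 19297655056/208849 ≈ 92400.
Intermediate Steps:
I(k) = 1 + k**2 (I(k) = k**2 + 1 = 1 + k**2)
x = 13/12 (x = -13*(-1/12) = 13/12 ≈ 1.0833)
K(G, m) = 1/(25/12 + G**2) (K(G, m) = 1/((1 + G**2) + 13/12) = 1/(25/12 + G**2))
(M + K(-6, p(-2, -1)))**2 = (-304 + 12/(25 + 12*(-6)**2))**2 = (-304 + 12/(25 + 12*36))**2 = (-304 + 12/(25 + 432))**2 = (-304 + 12/457)**2 = (-138916/457)**2 = 19297655056/208849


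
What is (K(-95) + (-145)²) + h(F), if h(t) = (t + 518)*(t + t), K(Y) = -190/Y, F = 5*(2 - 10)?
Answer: -17213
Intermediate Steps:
F = -40 (F = 5*(-8) = -40)
h(t) = 2*t*(518 + t) (h(t) = (518 + t)*(2*t) = 2*t*(518 + t))
(K(-95) + (-145)²) + h(F) = (-190/(-95) + (-145)²) + 2*(-40)*(518 - 40) = (-190*(-1/95) + 21025) + 2*(-40)*478 = (2 + 21025) - 38240 = 21027 - 38240 = -17213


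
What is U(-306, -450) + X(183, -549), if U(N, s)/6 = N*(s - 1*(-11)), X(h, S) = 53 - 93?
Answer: 805964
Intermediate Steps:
X(h, S) = -40
U(N, s) = 6*N*(11 + s) (U(N, s) = 6*(N*(s - 1*(-11))) = 6*(N*(s + 11)) = 6*(N*(11 + s)) = 6*N*(11 + s))
U(-306, -450) + X(183, -549) = 6*(-306)*(11 - 450) - 40 = 6*(-306)*(-439) - 40 = 806004 - 40 = 805964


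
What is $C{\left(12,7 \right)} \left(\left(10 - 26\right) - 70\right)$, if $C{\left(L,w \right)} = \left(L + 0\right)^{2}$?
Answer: $-12384$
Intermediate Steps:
$C{\left(L,w \right)} = L^{2}$
$C{\left(12,7 \right)} \left(\left(10 - 26\right) - 70\right) = 12^{2} \left(\left(10 - 26\right) - 70\right) = 144 \left(-16 - 70\right) = 144 \left(-86\right) = -12384$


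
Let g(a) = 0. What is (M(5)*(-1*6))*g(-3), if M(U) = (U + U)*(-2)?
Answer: 0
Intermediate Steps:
M(U) = -4*U (M(U) = (2*U)*(-2) = -4*U)
(M(5)*(-1*6))*g(-3) = ((-4*5)*(-1*6))*0 = -20*(-6)*0 = 120*0 = 0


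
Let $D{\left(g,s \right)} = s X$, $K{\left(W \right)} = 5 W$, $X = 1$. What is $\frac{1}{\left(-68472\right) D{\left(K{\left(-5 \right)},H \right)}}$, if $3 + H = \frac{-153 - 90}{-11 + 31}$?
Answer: $\frac{5}{5186754} \approx 9.6399 \cdot 10^{-7}$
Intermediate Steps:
$H = - \frac{303}{20}$ ($H = -3 + \frac{-153 - 90}{-11 + 31} = -3 - \frac{243}{20} = - \frac{303}{20} \approx -15.15$)
$D{\left(g,s \right)} = s$ ($D{\left(g,s \right)} = s 1 = s$)
$\frac{1}{\left(-68472\right) D{\left(K{\left(-5 \right)},H \right)}} = \frac{1}{\left(-68472\right) \left(- \frac{303}{20}\right)} = \left(- \frac{1}{68472}\right) \left(- \frac{20}{303}\right) = \frac{5}{5186754}$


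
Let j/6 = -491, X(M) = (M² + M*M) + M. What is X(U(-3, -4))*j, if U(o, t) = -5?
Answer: -132570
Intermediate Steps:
X(M) = M + 2*M² (X(M) = (M² + M²) + M = 2*M² + M = M + 2*M²)
j = -2946 (j = 6*(-491) = -2946)
X(U(-3, -4))*j = -5*(1 + 2*(-5))*(-2946) = -5*(1 - 10)*(-2946) = -5*(-9)*(-2946) = 45*(-2946) = -132570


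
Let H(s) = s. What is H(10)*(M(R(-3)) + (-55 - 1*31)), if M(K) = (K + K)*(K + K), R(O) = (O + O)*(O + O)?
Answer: 50980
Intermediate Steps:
R(O) = 4*O**2 (R(O) = (2*O)*(2*O) = 4*O**2)
M(K) = 4*K**2 (M(K) = (2*K)*(2*K) = 4*K**2)
H(10)*(M(R(-3)) + (-55 - 1*31)) = 10*(4*(4*(-3)**2)**2 + (-55 - 1*31)) = 10*(4*(4*9)**2 + (-55 - 31)) = 10*(4*36**2 - 86) = 10*(4*1296 - 86) = 10*(5184 - 86) = 10*5098 = 50980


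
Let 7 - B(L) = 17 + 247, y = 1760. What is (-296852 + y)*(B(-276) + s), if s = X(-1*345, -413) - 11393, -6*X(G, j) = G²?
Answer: 9291709350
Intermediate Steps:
B(L) = -257 (B(L) = 7 - (17 + 247) = 7 - 1*264 = 7 - 264 = -257)
X(G, j) = -G²/6
s = -62461/2 (s = -(-1*345)²/6 - 11393 = -⅙*(-345)² - 11393 = -⅙*119025 - 11393 = -39675/2 - 11393 = -62461/2 ≈ -31231.)
(-296852 + y)*(B(-276) + s) = (-296852 + 1760)*(-257 - 62461/2) = -295092*(-62975/2) = 9291709350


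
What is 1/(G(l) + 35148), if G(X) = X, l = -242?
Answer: 1/34906 ≈ 2.8648e-5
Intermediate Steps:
1/(G(l) + 35148) = 1/(-242 + 35148) = 1/34906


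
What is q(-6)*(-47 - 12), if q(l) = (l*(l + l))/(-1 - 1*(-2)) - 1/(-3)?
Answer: -12803/3 ≈ -4267.7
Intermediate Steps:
q(l) = ⅓ + 2*l² (q(l) = (l*(2*l))/(-1 + 2) - 1*(-⅓) = (2*l²)/1 + ⅓ = (2*l²)*1 + ⅓ = 2*l² + ⅓ = ⅓ + 2*l²)
q(-6)*(-47 - 12) = (⅓ + 2*(-6)²)*(-47 - 12) = (⅓ + 2*36)*(-59) = (⅓ + 72)*(-59) = (217/3)*(-59) = -12803/3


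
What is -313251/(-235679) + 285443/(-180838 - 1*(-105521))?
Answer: -43679795230/17750635243 ≈ -2.4607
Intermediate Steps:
-313251/(-235679) + 285443/(-180838 - 1*(-105521)) = -313251*(-1/235679) + 285443/(-180838 + 105521) = 313251/235679 + 285443/(-75317) = 313251/235679 + 285443*(-1/75317) = 313251/235679 - 285443/75317 = -43679795230/17750635243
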